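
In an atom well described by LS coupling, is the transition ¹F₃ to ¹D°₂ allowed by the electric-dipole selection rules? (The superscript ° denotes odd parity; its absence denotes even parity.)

Parity must change: even → odd — passes.
ΔS = 0: S: 0 → 0 — passes.
ΔL = 0, ±1 (not L=0↔0): L: 3 → 2, ΔL = -1 — passes.
ΔJ = 0, ±1 (not J=0↔0): J: 3 → 2, ΔJ = -1 — passes.
All four E1 rules are satisfied.

allowed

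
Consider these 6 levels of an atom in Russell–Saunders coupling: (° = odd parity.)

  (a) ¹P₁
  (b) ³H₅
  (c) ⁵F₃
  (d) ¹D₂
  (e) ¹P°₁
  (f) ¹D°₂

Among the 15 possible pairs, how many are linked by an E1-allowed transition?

4

(a)–(b): forbidden (parity, ΔS, ΔL, ΔJ).
(a)–(c): forbidden (parity, ΔS, ΔL, ΔJ).
(a)–(d): forbidden (parity).
(a)–(e): allowed.
(a)–(f): allowed.
(b)–(c): forbidden (parity, ΔS, ΔL, ΔJ).
(b)–(d): forbidden (parity, ΔS, ΔL, ΔJ).
(b)–(e): forbidden (ΔS, ΔL, ΔJ).
(b)–(f): forbidden (ΔS, ΔL, ΔJ).
(c)–(d): forbidden (parity, ΔS).
(c)–(e): forbidden (ΔS, ΔL, ΔJ).
(c)–(f): forbidden (ΔS).
(d)–(e): allowed.
(d)–(f): allowed.
(e)–(f): forbidden (parity).
Allowed pairs: 4 of 15.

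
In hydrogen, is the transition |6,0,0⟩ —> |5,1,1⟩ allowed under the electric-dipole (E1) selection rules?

Initial l = 0, final l = 1, so Δl = +1. E1 requires Δl = ±1: passes.
m_l: 0 → 1 (Δm_l = +1). |Δm_l| ≤ 1 passes.
All E1 selection rules are satisfied.

allowed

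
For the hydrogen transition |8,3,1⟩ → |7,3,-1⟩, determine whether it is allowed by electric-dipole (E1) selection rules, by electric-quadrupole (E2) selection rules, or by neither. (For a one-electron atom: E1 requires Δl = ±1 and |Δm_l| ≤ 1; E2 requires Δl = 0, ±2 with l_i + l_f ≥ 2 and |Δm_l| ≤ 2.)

E2

Δl = 3 − 3 = +0; l_i + l_f = 6.
Δm_l = -2.
E1 (Δl = ±1, |Δm_l| ≤ 1): not satisfied.
E2 (Δl = 0,±2, l_i+l_f ≥ 2, |Δm_l| ≤ 2): satisfied.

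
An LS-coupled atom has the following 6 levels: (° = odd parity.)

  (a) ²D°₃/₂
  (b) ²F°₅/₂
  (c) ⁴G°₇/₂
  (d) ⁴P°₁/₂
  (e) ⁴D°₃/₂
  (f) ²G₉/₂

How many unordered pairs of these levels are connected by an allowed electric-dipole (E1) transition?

(a)–(b): forbidden (parity).
(a)–(c): forbidden (parity, ΔS, ΔL, ΔJ).
(a)–(d): forbidden (parity, ΔS).
(a)–(e): forbidden (parity, ΔS).
(a)–(f): forbidden (ΔL, ΔJ).
(b)–(c): forbidden (parity, ΔS).
(b)–(d): forbidden (parity, ΔS, ΔL, ΔJ).
(b)–(e): forbidden (parity, ΔS).
(b)–(f): forbidden (ΔJ).
(c)–(d): forbidden (parity, ΔL, ΔJ).
(c)–(e): forbidden (parity, ΔL, ΔJ).
(c)–(f): forbidden (ΔS).
(d)–(e): forbidden (parity).
(d)–(f): forbidden (ΔS, ΔL, ΔJ).
(e)–(f): forbidden (ΔS, ΔL, ΔJ).
Allowed pairs: 0 of 15.

0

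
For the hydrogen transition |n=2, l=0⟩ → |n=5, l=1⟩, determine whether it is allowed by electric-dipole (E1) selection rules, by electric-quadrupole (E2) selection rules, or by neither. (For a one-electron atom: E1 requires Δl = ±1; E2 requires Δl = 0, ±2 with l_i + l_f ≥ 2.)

Δl = 1 − 0 = +1; l_i + l_f = 1.
E1 (Δl = ±1): satisfied.
E2 (Δl = 0,±2, l_i+l_f ≥ 2): not satisfied.

E1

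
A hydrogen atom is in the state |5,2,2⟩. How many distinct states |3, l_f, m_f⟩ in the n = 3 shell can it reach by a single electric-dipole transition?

1

E1 requires Δl = ±1, so l_f ∈ {1, 3}; with 0 ≤ l_f ≤ n_f−1 = 2, the allowed l_f values are {1}.
For l_f = 1: m_f ∈ {m_i−1, m_i, m_i+1} ∩ [−1, 1] = {1} → 1 state.
Total: 1.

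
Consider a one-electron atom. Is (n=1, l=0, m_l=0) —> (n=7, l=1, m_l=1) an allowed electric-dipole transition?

allowed

l: 0 → 1 (Δl = +1). Δl = ±1 passes.
m_l: 0 → 1 (Δm_l = +1). |Δm_l| ≤ 1 passes.
All E1 selection rules are satisfied.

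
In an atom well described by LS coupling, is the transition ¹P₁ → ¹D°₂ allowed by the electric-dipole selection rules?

Parity must change: even → odd — satisfied.
ΔS = 0: S: 0 → 0 — satisfied.
ΔL = 0, ±1 (not L=0↔0): L: 1 → 2, ΔL = +1 — satisfied.
ΔJ = 0, ±1 (not J=0↔0): J: 1 → 2, ΔJ = +1 — satisfied.
All four E1 rules are satisfied.

allowed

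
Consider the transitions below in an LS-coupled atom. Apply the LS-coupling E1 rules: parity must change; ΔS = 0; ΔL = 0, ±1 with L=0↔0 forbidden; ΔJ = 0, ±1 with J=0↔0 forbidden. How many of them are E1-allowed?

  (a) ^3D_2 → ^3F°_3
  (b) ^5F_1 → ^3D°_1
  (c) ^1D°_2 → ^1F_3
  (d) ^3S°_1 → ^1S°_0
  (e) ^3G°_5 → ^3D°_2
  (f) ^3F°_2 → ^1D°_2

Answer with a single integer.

(a) allowed
(b) forbidden (ΔS fails)
(c) allowed
(d) forbidden (parity, ΔS, ΔL fail)
(e) forbidden (parity, ΔL, ΔJ fail)
(f) forbidden (parity, ΔS fail)
Total allowed: 2 of 6.

2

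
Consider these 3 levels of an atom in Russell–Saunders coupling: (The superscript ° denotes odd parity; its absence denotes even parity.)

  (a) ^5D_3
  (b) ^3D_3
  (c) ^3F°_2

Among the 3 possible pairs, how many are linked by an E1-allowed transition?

(a)–(b): forbidden (parity, ΔS).
(a)–(c): forbidden (ΔS).
(b)–(c): allowed.
Allowed pairs: 1 of 3.

1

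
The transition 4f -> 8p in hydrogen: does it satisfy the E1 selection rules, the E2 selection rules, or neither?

E2

Δl = 1 − 3 = -2; l_i + l_f = 4.
E1 (Δl = ±1): not satisfied.
E2 (Δl = 0,±2, l_i+l_f ≥ 2): satisfied.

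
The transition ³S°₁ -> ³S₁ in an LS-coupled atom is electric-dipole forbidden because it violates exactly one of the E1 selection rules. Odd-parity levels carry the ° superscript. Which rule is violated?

Initial level: S=1, L=0, J=1, parity odd. Final level: S=1, L=0, J=1, parity even.
Parity must change: odd → even — ok.
ΔS = 0: S: 1 → 1 — ok.
ΔL = 0, ±1 (not L=0↔0): L: 0 → 0, ΔL = +0 — fails.
ΔJ = 0, ±1 (not J=0↔0): J: 1 → 1, ΔJ = +0 — ok.

the L=0 ↔ L=0 exclusion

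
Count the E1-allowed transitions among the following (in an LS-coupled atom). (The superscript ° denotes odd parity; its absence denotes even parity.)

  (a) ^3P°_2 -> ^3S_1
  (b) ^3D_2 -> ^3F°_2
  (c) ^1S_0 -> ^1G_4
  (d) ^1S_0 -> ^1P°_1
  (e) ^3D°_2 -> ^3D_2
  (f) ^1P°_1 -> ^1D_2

5

(a) allowed
(b) allowed
(c) forbidden (parity, ΔL, ΔJ fail)
(d) allowed
(e) allowed
(f) allowed
Total allowed: 5 of 6.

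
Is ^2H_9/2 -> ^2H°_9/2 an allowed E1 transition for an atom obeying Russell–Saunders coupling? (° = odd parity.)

allowed

Reading off the term symbols: S 1/2→1/2, L 5→5, J 9/2→9/2, parity even→odd.
Parity must change: even → odd — ✓.
ΔS = 0: S: 1/2 → 1/2 — ✓.
ΔL = 0, ±1 (not L=0↔0): L: 5 → 5, ΔL = +0 — ✓.
ΔJ = 0, ±1 (not J=0↔0): J: 9/2 → 9/2, ΔJ = +0 — ✓.
All four E1 rules are satisfied.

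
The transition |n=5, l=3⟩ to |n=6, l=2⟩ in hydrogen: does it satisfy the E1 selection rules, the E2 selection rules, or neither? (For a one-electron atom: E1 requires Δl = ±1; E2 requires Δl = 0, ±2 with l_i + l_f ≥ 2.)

E1

Δl = 2 − 3 = -1; l_i + l_f = 5.
E1 (Δl = ±1): satisfied.
E2 (Δl = 0,±2, l_i+l_f ≥ 2): not satisfied.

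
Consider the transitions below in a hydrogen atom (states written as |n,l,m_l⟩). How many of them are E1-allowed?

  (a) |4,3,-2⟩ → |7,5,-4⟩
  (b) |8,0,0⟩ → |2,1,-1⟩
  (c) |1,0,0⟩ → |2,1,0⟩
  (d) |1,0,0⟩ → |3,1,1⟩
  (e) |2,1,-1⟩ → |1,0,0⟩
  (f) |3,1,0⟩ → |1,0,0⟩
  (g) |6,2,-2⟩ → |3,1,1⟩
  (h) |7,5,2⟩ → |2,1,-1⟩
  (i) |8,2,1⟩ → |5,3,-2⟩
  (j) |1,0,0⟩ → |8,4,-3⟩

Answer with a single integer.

5

(a) forbidden — Δl = +2 (E1 requires Δl = ±1); Δm_l = -2 (E1 requires Δm_l = 0, ±1)
(b) allowed
(c) allowed
(d) allowed
(e) allowed
(f) allowed
(g) forbidden — Δm_l = +3 (E1 requires Δm_l = 0, ±1)
(h) forbidden — Δl = -4 (E1 requires Δl = ±1); Δm_l = -3 (E1 requires Δm_l = 0, ±1)
(i) forbidden — Δm_l = -3 (E1 requires Δm_l = 0, ±1)
(j) forbidden — Δl = +4 (E1 requires Δl = ±1); Δm_l = -3 (E1 requires Δm_l = 0, ±1)
Total allowed: 5 of 10.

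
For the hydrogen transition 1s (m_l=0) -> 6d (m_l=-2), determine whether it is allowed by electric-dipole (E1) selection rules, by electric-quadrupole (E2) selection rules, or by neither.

Δl = 2 − 0 = +2; l_i + l_f = 2.
Δm_l = -2.
E1 (Δl = ±1, |Δm_l| ≤ 1): not satisfied.
E2 (Δl = 0,±2, l_i+l_f ≥ 2, |Δm_l| ≤ 2): satisfied.

E2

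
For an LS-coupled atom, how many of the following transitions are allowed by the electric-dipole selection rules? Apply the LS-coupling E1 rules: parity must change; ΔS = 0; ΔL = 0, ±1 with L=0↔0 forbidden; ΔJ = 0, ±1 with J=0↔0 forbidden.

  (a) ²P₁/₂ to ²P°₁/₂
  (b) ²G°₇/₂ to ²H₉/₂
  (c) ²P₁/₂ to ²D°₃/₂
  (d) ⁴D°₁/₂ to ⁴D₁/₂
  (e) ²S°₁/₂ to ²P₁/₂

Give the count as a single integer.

(a) allowed
(b) allowed
(c) allowed
(d) allowed
(e) allowed
Total allowed: 5 of 5.

5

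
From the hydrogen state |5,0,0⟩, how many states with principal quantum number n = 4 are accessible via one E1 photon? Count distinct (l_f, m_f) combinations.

E1 requires Δl = ±1, so l_f ∈ {-1, 1}; with 0 ≤ l_f ≤ n_f−1 = 3, the allowed l_f values are {1}.
For l_f = 1: m_f ∈ {m_i−1, m_i, m_i+1} ∩ [−1, 1] = {-1, 0, 1} → 3 states.
Total: 3.

3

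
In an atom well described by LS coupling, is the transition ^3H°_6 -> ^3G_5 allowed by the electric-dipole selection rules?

Parity must change: odd → even — passes.
ΔS = 0: S: 1 → 1 — passes.
ΔL = 0, ±1 (not L=0↔0): L: 5 → 4, ΔL = -1 — passes.
ΔJ = 0, ±1 (not J=0↔0): J: 6 → 5, ΔJ = -1 — passes.
All four E1 rules are satisfied.

allowed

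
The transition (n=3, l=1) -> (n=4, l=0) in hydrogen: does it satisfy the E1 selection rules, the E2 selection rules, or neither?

E1

Δl = 0 − 1 = -1; l_i + l_f = 1.
E1 (Δl = ±1): satisfied.
E2 (Δl = 0,±2, l_i+l_f ≥ 2): not satisfied.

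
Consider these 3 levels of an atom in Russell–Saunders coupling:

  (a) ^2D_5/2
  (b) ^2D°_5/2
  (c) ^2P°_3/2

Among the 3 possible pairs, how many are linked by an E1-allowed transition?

2

(a)–(b): allowed.
(a)–(c): allowed.
(b)–(c): forbidden (parity).
Allowed pairs: 2 of 3.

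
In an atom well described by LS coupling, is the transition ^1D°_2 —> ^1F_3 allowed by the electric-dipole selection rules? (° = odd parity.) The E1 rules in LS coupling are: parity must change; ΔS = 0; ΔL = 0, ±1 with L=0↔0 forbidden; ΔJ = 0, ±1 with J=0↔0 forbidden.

Reading off the term symbols: S 0→0, L 2→3, J 2→3, parity odd→even.
ΔJ = 0, ±1 (not J=0↔0): J: 2 → 3, ΔJ = +1 — satisfied.
Parity must change: odd → even — satisfied.
ΔL = 0, ±1 (not L=0↔0): L: 2 → 3, ΔL = +1 — satisfied.
ΔS = 0: S: 0 → 0 — satisfied.
All four E1 rules are satisfied.

allowed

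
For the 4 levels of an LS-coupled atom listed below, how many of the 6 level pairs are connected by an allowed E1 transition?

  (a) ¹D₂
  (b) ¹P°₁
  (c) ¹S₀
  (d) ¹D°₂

3

(a)–(b): allowed.
(a)–(c): forbidden (parity, ΔL, ΔJ).
(a)–(d): allowed.
(b)–(c): allowed.
(b)–(d): forbidden (parity).
(c)–(d): forbidden (ΔL, ΔJ).
Allowed pairs: 3 of 6.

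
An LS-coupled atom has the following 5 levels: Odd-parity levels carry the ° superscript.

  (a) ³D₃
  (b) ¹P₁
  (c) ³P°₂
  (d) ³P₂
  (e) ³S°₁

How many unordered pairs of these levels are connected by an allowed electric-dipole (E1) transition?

(a)–(b): forbidden (parity, ΔS, ΔJ).
(a)–(c): allowed.
(a)–(d): forbidden (parity).
(a)–(e): forbidden (ΔL, ΔJ).
(b)–(c): forbidden (ΔS).
(b)–(d): forbidden (parity, ΔS).
(b)–(e): forbidden (ΔS).
(c)–(d): allowed.
(c)–(e): forbidden (parity).
(d)–(e): allowed.
Allowed pairs: 3 of 10.

3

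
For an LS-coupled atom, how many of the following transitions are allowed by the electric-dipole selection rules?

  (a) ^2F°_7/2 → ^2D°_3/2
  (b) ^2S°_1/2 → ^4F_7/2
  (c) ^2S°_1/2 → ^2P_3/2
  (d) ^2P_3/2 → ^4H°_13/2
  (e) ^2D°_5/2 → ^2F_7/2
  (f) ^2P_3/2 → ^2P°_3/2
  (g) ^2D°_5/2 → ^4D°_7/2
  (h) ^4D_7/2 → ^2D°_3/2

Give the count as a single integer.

(a) forbidden (parity, ΔJ fail)
(b) forbidden (ΔS, ΔL, ΔJ fail)
(c) allowed
(d) forbidden (ΔS, ΔL, ΔJ fail)
(e) allowed
(f) allowed
(g) forbidden (parity, ΔS fail)
(h) forbidden (ΔS, ΔJ fail)
Total allowed: 3 of 8.

3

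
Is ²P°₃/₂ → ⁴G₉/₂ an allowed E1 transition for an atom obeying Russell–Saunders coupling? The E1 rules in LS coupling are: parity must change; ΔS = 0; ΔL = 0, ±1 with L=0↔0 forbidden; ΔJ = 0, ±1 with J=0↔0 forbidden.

Initial level: S=1/2, L=1, J=3/2, parity odd. Final level: S=3/2, L=4, J=9/2, parity even.
Parity must change: odd → even — passes.
ΔS = 0: S: 1/2 → 3/2 — fails.
ΔL = 0, ±1 (not L=0↔0): L: 1 → 4, ΔL = +3 — fails.
ΔJ = 0, ±1 (not J=0↔0): J: 3/2 → 9/2, ΔJ = +3 — fails.
Rule(s) violated: ΔS, ΔL, ΔJ.

forbidden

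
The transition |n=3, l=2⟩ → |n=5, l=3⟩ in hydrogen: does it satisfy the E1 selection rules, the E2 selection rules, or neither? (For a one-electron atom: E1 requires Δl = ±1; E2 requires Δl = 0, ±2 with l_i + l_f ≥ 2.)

E1

Δl = 3 − 2 = +1; l_i + l_f = 5.
E1 (Δl = ±1): satisfied.
E2 (Δl = 0,±2, l_i+l_f ≥ 2): not satisfied.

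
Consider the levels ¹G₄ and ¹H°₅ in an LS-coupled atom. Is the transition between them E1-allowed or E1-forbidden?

allowed

ΔS = 0: S: 0 → 0 — satisfied.
Parity must change: even → odd — satisfied.
ΔJ = 0, ±1 (not J=0↔0): J: 4 → 5, ΔJ = +1 — satisfied.
ΔL = 0, ±1 (not L=0↔0): L: 4 → 5, ΔL = +1 — satisfied.
All four E1 rules are satisfied.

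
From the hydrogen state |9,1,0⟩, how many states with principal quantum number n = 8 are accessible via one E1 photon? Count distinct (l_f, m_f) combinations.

4

E1 requires Δl = ±1, so l_f ∈ {0, 2}; with 0 ≤ l_f ≤ n_f−1 = 7, the allowed l_f values are {0, 2}.
For l_f = 0: m_f ∈ {m_i−1, m_i, m_i+1} ∩ [−0, 0] = {0} → 1 state.
For l_f = 2: m_f ∈ {m_i−1, m_i, m_i+1} ∩ [−2, 2] = {-1, 0, 1} → 3 states.
Total: 4.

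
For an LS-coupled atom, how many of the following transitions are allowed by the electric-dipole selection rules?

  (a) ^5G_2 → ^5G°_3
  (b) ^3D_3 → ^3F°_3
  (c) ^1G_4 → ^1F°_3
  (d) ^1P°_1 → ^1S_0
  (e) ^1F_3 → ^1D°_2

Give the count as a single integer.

(a) allowed
(b) allowed
(c) allowed
(d) allowed
(e) allowed
Total allowed: 5 of 5.

5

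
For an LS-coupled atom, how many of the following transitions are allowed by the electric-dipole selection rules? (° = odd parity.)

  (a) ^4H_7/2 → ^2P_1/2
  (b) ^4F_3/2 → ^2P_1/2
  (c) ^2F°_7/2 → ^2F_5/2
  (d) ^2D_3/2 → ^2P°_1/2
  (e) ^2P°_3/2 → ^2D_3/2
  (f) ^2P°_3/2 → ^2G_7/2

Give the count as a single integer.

3

(a) forbidden (parity, ΔS, ΔL, ΔJ fail)
(b) forbidden (parity, ΔS, ΔL fail)
(c) allowed
(d) allowed
(e) allowed
(f) forbidden (ΔL, ΔJ fail)
Total allowed: 3 of 6.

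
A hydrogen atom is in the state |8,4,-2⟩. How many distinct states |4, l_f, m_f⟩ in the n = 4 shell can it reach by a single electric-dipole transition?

3

E1 requires Δl = ±1, so l_f ∈ {3, 5}; with 0 ≤ l_f ≤ n_f−1 = 3, the allowed l_f values are {3}.
For l_f = 3: m_f ∈ {m_i−1, m_i, m_i+1} ∩ [−3, 3] = {-3, -2, -1} → 3 states.
Total: 3.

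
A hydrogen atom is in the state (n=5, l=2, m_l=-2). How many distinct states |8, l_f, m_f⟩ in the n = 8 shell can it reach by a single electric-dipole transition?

4

E1 requires Δl = ±1, so l_f ∈ {1, 3}; with 0 ≤ l_f ≤ n_f−1 = 7, the allowed l_f values are {1, 3}.
For l_f = 1: m_f ∈ {m_i−1, m_i, m_i+1} ∩ [−1, 1] = {-1} → 1 state.
For l_f = 3: m_f ∈ {m_i−1, m_i, m_i+1} ∩ [−3, 3] = {-3, -2, -1} → 3 states.
Total: 4.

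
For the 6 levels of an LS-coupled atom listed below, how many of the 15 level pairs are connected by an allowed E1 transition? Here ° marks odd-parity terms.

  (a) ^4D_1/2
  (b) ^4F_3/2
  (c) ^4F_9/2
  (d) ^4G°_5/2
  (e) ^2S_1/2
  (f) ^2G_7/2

(a)–(b): forbidden (parity).
(a)–(c): forbidden (parity, ΔJ).
(a)–(d): forbidden (ΔL, ΔJ).
(a)–(e): forbidden (parity, ΔS, ΔL).
(a)–(f): forbidden (parity, ΔS, ΔL, ΔJ).
(b)–(c): forbidden (parity, ΔJ).
(b)–(d): allowed.
(b)–(e): forbidden (parity, ΔS, ΔL).
(b)–(f): forbidden (parity, ΔS, ΔJ).
(c)–(d): forbidden (ΔJ).
(c)–(e): forbidden (parity, ΔS, ΔL, ΔJ).
(c)–(f): forbidden (parity, ΔS).
(d)–(e): forbidden (ΔS, ΔL, ΔJ).
(d)–(f): forbidden (ΔS).
(e)–(f): forbidden (parity, ΔL, ΔJ).
Allowed pairs: 1 of 15.

1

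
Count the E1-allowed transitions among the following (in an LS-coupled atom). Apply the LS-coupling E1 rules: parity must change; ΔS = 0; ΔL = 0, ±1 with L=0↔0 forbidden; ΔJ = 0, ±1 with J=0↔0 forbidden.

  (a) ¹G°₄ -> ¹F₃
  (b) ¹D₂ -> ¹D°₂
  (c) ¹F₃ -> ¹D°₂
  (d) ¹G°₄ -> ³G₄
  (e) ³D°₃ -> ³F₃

4

(a) allowed
(b) allowed
(c) allowed
(d) forbidden (ΔS fails)
(e) allowed
Total allowed: 4 of 5.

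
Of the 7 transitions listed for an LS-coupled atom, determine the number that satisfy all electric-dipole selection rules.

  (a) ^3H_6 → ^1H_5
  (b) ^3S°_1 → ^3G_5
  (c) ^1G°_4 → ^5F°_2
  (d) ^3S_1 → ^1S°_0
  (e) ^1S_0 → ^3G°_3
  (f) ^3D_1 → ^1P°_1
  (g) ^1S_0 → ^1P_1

0

(a) forbidden (parity, ΔS fail)
(b) forbidden (ΔL, ΔJ fail)
(c) forbidden (parity, ΔS, ΔJ fail)
(d) forbidden (ΔS, ΔL fail)
(e) forbidden (ΔS, ΔL, ΔJ fail)
(f) forbidden (ΔS fails)
(g) forbidden (parity fails)
Total allowed: 0 of 7.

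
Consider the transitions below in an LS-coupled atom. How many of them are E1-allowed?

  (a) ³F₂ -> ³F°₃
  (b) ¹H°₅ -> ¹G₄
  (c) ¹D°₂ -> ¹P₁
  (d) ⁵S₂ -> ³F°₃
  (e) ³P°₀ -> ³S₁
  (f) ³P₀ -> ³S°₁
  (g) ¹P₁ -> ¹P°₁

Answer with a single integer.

(a) allowed
(b) allowed
(c) allowed
(d) forbidden (ΔS, ΔL fail)
(e) allowed
(f) allowed
(g) allowed
Total allowed: 6 of 7.

6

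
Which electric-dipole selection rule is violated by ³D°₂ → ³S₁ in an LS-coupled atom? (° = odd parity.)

the ΔL = 0, ±1 rule

Parity must change: odd → even — ok.
ΔL = 0, ±1 (not L=0↔0): L: 2 → 0, ΔL = -2 — fails.
ΔJ = 0, ±1 (not J=0↔0): J: 2 → 1, ΔJ = -1 — ok.
ΔS = 0: S: 1 → 1 — ok.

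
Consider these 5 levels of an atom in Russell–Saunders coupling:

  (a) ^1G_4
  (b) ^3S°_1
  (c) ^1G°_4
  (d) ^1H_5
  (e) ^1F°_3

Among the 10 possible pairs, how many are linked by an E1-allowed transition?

(a)–(b): forbidden (ΔS, ΔL, ΔJ).
(a)–(c): allowed.
(a)–(d): forbidden (parity).
(a)–(e): allowed.
(b)–(c): forbidden (parity, ΔS, ΔL, ΔJ).
(b)–(d): forbidden (ΔS, ΔL, ΔJ).
(b)–(e): forbidden (parity, ΔS, ΔL, ΔJ).
(c)–(d): allowed.
(c)–(e): forbidden (parity).
(d)–(e): forbidden (ΔL, ΔJ).
Allowed pairs: 3 of 10.

3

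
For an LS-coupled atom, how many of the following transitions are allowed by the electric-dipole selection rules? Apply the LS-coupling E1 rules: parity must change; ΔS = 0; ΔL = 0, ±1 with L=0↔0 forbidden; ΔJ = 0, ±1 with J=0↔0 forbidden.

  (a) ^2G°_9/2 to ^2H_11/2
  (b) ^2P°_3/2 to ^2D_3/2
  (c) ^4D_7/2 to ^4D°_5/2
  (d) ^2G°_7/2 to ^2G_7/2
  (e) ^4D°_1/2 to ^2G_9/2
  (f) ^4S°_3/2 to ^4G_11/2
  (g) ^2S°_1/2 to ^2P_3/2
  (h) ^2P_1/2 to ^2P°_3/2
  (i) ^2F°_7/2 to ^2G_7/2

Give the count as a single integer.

7

(a) allowed
(b) allowed
(c) allowed
(d) allowed
(e) forbidden (ΔS, ΔL, ΔJ fail)
(f) forbidden (ΔL, ΔJ fail)
(g) allowed
(h) allowed
(i) allowed
Total allowed: 7 of 9.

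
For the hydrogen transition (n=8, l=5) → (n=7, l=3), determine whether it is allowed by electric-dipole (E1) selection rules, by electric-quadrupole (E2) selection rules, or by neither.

Δl = 3 − 5 = -2; l_i + l_f = 8.
E1 (Δl = ±1): not satisfied.
E2 (Δl = 0,±2, l_i+l_f ≥ 2): satisfied.

E2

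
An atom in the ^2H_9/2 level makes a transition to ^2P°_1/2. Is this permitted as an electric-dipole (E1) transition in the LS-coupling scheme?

Reading off the term symbols: S 1/2→1/2, L 5→1, J 9/2→1/2, parity even→odd.
Parity must change: even → odd — satisfied.
ΔS = 0: S: 1/2 → 1/2 — satisfied.
ΔL = 0, ±1 (not L=0↔0): L: 5 → 1, ΔL = -4 — violated.
ΔJ = 0, ±1 (not J=0↔0): J: 9/2 → 1/2, ΔJ = -4 — violated.
Rule(s) violated: ΔL, ΔJ.

forbidden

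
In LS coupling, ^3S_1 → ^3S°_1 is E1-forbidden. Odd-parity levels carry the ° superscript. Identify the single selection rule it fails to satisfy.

the L=0 ↔ L=0 exclusion

Reading off the term symbols: S 1→1, L 0→0, J 1→1, parity even→odd.
Parity must change: even → odd — ok.
ΔS = 0: S: 1 → 1 — ok.
ΔL = 0, ±1 (not L=0↔0): L: 0 → 0, ΔL = +0 — fails.
ΔJ = 0, ±1 (not J=0↔0): J: 1 → 1, ΔJ = +0 — ok.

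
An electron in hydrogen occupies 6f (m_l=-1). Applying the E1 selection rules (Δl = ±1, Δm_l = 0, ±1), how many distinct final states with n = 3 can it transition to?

E1 requires Δl = ±1, so l_f ∈ {2, 4}; with 0 ≤ l_f ≤ n_f−1 = 2, the allowed l_f values are {2}.
For l_f = 2: m_f ∈ {m_i−1, m_i, m_i+1} ∩ [−2, 2] = {-2, -1, 0} → 3 states.
Total: 3.

3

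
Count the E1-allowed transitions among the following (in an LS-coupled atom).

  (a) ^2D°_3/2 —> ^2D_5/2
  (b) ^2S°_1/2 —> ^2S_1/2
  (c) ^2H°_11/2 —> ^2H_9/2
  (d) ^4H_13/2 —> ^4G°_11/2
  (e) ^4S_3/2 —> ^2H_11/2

(a) allowed
(b) forbidden (ΔL fails)
(c) allowed
(d) allowed
(e) forbidden (parity, ΔS, ΔL, ΔJ fail)
Total allowed: 3 of 5.

3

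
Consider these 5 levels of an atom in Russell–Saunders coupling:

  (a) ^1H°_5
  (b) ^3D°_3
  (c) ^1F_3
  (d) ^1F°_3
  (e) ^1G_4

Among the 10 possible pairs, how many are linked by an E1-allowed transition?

3

(a)–(b): forbidden (parity, ΔS, ΔL, ΔJ).
(a)–(c): forbidden (ΔL, ΔJ).
(a)–(d): forbidden (parity, ΔL, ΔJ).
(a)–(e): allowed.
(b)–(c): forbidden (ΔS).
(b)–(d): forbidden (parity, ΔS).
(b)–(e): forbidden (ΔS, ΔL).
(c)–(d): allowed.
(c)–(e): forbidden (parity).
(d)–(e): allowed.
Allowed pairs: 3 of 10.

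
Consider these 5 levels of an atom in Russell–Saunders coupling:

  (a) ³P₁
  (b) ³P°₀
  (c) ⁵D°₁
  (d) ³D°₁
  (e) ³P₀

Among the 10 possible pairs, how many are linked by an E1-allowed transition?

3

(a)–(b): allowed.
(a)–(c): forbidden (ΔS).
(a)–(d): allowed.
(a)–(e): forbidden (parity).
(b)–(c): forbidden (parity, ΔS).
(b)–(d): forbidden (parity).
(b)–(e): forbidden (ΔJ).
(c)–(d): forbidden (parity, ΔS).
(c)–(e): forbidden (ΔS).
(d)–(e): allowed.
Allowed pairs: 3 of 10.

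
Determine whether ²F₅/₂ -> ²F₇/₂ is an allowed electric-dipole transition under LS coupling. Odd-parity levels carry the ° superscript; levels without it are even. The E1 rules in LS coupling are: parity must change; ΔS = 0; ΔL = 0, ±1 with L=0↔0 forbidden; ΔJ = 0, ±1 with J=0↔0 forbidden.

forbidden

ΔJ = 0, ±1 (not J=0↔0): J: 5/2 → 7/2, ΔJ = +1 — satisfied.
ΔL = 0, ±1 (not L=0↔0): L: 3 → 3, ΔL = +0 — satisfied.
ΔS = 0: S: 1/2 → 1/2 — satisfied.
Parity must change: even → even — violated.
Rule(s) violated: parity.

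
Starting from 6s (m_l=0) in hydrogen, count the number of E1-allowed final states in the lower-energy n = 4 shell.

3

E1 requires Δl = ±1, so l_f ∈ {-1, 1}; with 0 ≤ l_f ≤ n_f−1 = 3, the allowed l_f values are {1}.
For l_f = 1: m_f ∈ {m_i−1, m_i, m_i+1} ∩ [−1, 1] = {-1, 0, 1} → 3 states.
Total: 3.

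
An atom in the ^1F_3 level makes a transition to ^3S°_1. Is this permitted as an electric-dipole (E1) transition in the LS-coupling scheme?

forbidden

Parity must change: even → odd — ok.
ΔS = 0: S: 0 → 1 — fails.
ΔL = 0, ±1 (not L=0↔0): L: 3 → 0, ΔL = -3 — fails.
ΔJ = 0, ±1 (not J=0↔0): J: 3 → 1, ΔJ = -2 — fails.
Rule(s) violated: ΔS, ΔL, ΔJ.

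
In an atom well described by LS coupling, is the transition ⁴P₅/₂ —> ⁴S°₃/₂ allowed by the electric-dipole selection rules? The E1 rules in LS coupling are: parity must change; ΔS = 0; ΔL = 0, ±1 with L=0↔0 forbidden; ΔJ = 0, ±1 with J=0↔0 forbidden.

Reading off the term symbols: S 3/2→3/2, L 1→0, J 5/2→3/2, parity even→odd.
Parity must change: even → odd — ✓.
ΔS = 0: S: 3/2 → 3/2 — ✓.
ΔL = 0, ±1 (not L=0↔0): L: 1 → 0, ΔL = -1 — ✓.
ΔJ = 0, ±1 (not J=0↔0): J: 5/2 → 3/2, ΔJ = -1 — ✓.
All four E1 rules are satisfied.

allowed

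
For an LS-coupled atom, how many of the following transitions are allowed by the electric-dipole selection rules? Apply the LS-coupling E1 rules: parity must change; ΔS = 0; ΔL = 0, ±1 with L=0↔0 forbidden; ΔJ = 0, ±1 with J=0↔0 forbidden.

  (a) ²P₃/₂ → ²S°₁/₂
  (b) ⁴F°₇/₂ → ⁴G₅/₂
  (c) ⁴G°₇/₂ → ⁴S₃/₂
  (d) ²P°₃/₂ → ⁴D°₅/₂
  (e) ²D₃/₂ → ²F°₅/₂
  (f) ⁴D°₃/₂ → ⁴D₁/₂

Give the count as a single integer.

4

(a) allowed
(b) allowed
(c) forbidden (ΔL, ΔJ fail)
(d) forbidden (parity, ΔS fail)
(e) allowed
(f) allowed
Total allowed: 4 of 6.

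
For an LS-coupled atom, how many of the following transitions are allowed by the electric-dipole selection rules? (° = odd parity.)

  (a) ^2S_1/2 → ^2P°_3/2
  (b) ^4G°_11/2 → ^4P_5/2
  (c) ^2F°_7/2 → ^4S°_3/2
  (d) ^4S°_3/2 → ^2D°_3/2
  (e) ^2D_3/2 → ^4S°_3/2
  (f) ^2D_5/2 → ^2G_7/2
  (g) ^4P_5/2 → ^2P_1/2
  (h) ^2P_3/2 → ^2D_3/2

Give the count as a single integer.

(a) allowed
(b) forbidden (ΔL, ΔJ fail)
(c) forbidden (parity, ΔS, ΔL, ΔJ fail)
(d) forbidden (parity, ΔS, ΔL fail)
(e) forbidden (ΔS, ΔL fail)
(f) forbidden (parity, ΔL fail)
(g) forbidden (parity, ΔS, ΔJ fail)
(h) forbidden (parity fails)
Total allowed: 1 of 8.

1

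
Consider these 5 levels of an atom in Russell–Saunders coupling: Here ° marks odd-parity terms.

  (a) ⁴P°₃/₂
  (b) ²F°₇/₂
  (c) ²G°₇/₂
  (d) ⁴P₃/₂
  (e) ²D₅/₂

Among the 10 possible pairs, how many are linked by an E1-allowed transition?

2

(a)–(b): forbidden (parity, ΔS, ΔL, ΔJ).
(a)–(c): forbidden (parity, ΔS, ΔL, ΔJ).
(a)–(d): allowed.
(a)–(e): forbidden (ΔS).
(b)–(c): forbidden (parity).
(b)–(d): forbidden (ΔS, ΔL, ΔJ).
(b)–(e): allowed.
(c)–(d): forbidden (ΔS, ΔL, ΔJ).
(c)–(e): forbidden (ΔL).
(d)–(e): forbidden (parity, ΔS).
Allowed pairs: 2 of 10.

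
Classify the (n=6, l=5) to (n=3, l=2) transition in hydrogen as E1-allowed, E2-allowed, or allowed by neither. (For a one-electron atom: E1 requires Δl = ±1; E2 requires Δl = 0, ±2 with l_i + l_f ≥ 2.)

neither

Δl = 2 − 5 = -3; l_i + l_f = 7.
E1 (Δl = ±1): not satisfied.
E2 (Δl = 0,±2, l_i+l_f ≥ 2): not satisfied.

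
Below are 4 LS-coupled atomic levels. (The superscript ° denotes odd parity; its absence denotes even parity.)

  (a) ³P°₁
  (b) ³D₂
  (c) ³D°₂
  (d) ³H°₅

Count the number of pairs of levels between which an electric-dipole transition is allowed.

(a)–(b): allowed.
(a)–(c): forbidden (parity).
(a)–(d): forbidden (parity, ΔL, ΔJ).
(b)–(c): allowed.
(b)–(d): forbidden (ΔL, ΔJ).
(c)–(d): forbidden (parity, ΔL, ΔJ).
Allowed pairs: 2 of 6.

2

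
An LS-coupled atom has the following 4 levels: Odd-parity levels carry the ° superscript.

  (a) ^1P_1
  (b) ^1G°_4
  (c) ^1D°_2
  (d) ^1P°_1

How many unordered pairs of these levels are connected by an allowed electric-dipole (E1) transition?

2

(a)–(b): forbidden (ΔL, ΔJ).
(a)–(c): allowed.
(a)–(d): allowed.
(b)–(c): forbidden (parity, ΔL, ΔJ).
(b)–(d): forbidden (parity, ΔL, ΔJ).
(c)–(d): forbidden (parity).
Allowed pairs: 2 of 6.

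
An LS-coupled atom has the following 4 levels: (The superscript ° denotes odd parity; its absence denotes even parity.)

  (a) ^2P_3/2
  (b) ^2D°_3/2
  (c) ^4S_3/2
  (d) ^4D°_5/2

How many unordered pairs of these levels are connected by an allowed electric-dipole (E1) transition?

(a)–(b): allowed.
(a)–(c): forbidden (parity, ΔS).
(a)–(d): forbidden (ΔS).
(b)–(c): forbidden (ΔS, ΔL).
(b)–(d): forbidden (parity, ΔS).
(c)–(d): forbidden (ΔL).
Allowed pairs: 1 of 6.

1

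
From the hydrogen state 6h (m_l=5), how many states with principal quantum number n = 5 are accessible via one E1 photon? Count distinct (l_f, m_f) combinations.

E1 requires Δl = ±1, so l_f ∈ {4, 6}; with 0 ≤ l_f ≤ n_f−1 = 4, the allowed l_f values are {4}.
For l_f = 4: m_f ∈ {m_i−1, m_i, m_i+1} ∩ [−4, 4] = {4} → 1 state.
Total: 1.

1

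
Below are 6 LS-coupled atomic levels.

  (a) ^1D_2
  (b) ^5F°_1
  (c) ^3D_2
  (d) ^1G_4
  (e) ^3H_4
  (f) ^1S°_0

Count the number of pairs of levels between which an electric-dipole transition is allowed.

0

(a)–(b): forbidden (ΔS).
(a)–(c): forbidden (parity, ΔS).
(a)–(d): forbidden (parity, ΔL, ΔJ).
(a)–(e): forbidden (parity, ΔS, ΔL, ΔJ).
(a)–(f): forbidden (ΔL, ΔJ).
(b)–(c): forbidden (ΔS).
(b)–(d): forbidden (ΔS, ΔJ).
(b)–(e): forbidden (ΔS, ΔL, ΔJ).
(b)–(f): forbidden (parity, ΔS, ΔL).
(c)–(d): forbidden (parity, ΔS, ΔL, ΔJ).
(c)–(e): forbidden (parity, ΔL, ΔJ).
(c)–(f): forbidden (ΔS, ΔL, ΔJ).
(d)–(e): forbidden (parity, ΔS).
(d)–(f): forbidden (ΔL, ΔJ).
(e)–(f): forbidden (ΔS, ΔL, ΔJ).
Allowed pairs: 0 of 15.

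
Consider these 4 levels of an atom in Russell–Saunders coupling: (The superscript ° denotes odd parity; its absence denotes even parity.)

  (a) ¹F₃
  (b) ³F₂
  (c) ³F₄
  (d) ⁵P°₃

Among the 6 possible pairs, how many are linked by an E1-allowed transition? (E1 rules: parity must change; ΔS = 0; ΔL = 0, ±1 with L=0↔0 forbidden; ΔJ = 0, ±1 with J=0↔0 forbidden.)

(a)–(b): forbidden (parity, ΔS).
(a)–(c): forbidden (parity, ΔS).
(a)–(d): forbidden (ΔS, ΔL).
(b)–(c): forbidden (parity, ΔJ).
(b)–(d): forbidden (ΔS, ΔL).
(c)–(d): forbidden (ΔS, ΔL).
Allowed pairs: 0 of 6.

0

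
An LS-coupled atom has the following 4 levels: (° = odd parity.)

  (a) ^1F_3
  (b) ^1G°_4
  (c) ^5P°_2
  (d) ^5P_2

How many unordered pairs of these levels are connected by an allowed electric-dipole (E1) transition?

2

(a)–(b): allowed.
(a)–(c): forbidden (ΔS, ΔL).
(a)–(d): forbidden (parity, ΔS, ΔL).
(b)–(c): forbidden (parity, ΔS, ΔL, ΔJ).
(b)–(d): forbidden (ΔS, ΔL, ΔJ).
(c)–(d): allowed.
Allowed pairs: 2 of 6.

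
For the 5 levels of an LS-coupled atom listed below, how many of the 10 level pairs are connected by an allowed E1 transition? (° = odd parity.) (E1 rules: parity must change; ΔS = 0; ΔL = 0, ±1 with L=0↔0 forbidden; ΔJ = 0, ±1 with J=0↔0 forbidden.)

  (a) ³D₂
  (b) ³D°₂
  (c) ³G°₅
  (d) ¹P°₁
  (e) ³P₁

(a)–(b): allowed.
(a)–(c): forbidden (ΔL, ΔJ).
(a)–(d): forbidden (ΔS).
(a)–(e): forbidden (parity).
(b)–(c): forbidden (parity, ΔL, ΔJ).
(b)–(d): forbidden (parity, ΔS).
(b)–(e): allowed.
(c)–(d): forbidden (parity, ΔS, ΔL, ΔJ).
(c)–(e): forbidden (ΔL, ΔJ).
(d)–(e): forbidden (ΔS).
Allowed pairs: 2 of 10.

2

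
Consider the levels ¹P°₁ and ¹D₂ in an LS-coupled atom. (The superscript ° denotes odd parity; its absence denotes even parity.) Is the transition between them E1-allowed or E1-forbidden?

allowed

Parity must change: odd → even — ok.
ΔS = 0: S: 0 → 0 — ok.
ΔL = 0, ±1 (not L=0↔0): L: 1 → 2, ΔL = +1 — ok.
ΔJ = 0, ±1 (not J=0↔0): J: 1 → 2, ΔJ = +1 — ok.
All four E1 rules are satisfied.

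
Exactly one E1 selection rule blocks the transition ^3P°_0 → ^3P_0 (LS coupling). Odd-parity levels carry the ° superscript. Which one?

ΔS = 0: S: 1 → 1 — passes.
ΔL = 0, ±1 (not L=0↔0): L: 1 → 1, ΔL = +0 — passes.
Parity must change: odd → even — passes.
ΔJ = 0, ±1 (not J=0↔0): J: 0 → 0, ΔJ = +0 — fails.

the J=0 ↔ J=0 exclusion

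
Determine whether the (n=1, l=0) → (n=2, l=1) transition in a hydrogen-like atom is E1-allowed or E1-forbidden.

allowed

l: 0 → 1 (Δl = +1). Δl = ±1 satisfied.
All E1 selection rules are satisfied.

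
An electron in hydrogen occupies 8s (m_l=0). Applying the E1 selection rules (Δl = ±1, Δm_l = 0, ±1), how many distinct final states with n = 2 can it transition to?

3

E1 requires Δl = ±1, so l_f ∈ {-1, 1}; with 0 ≤ l_f ≤ n_f−1 = 1, the allowed l_f values are {1}.
For l_f = 1: m_f ∈ {m_i−1, m_i, m_i+1} ∩ [−1, 1] = {-1, 0, 1} → 3 states.
Total: 3.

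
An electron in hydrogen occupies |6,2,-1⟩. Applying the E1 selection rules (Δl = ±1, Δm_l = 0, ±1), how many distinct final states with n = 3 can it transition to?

E1 requires Δl = ±1, so l_f ∈ {1, 3}; with 0 ≤ l_f ≤ n_f−1 = 2, the allowed l_f values are {1}.
For l_f = 1: m_f ∈ {m_i−1, m_i, m_i+1} ∩ [−1, 1] = {-1, 0} → 2 states.
Total: 2.

2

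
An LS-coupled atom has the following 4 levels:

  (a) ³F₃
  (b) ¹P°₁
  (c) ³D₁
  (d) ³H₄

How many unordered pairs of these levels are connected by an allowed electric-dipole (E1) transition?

(a)–(b): forbidden (ΔS, ΔL, ΔJ).
(a)–(c): forbidden (parity, ΔJ).
(a)–(d): forbidden (parity, ΔL).
(b)–(c): forbidden (ΔS).
(b)–(d): forbidden (ΔS, ΔL, ΔJ).
(c)–(d): forbidden (parity, ΔL, ΔJ).
Allowed pairs: 0 of 6.

0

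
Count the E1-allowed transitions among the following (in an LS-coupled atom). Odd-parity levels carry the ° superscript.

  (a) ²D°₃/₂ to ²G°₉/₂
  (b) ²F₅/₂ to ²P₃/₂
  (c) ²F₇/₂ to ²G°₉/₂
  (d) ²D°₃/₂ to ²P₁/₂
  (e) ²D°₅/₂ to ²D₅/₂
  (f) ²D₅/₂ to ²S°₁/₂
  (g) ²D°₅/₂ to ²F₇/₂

4

(a) forbidden (parity, ΔL, ΔJ fail)
(b) forbidden (parity, ΔL fail)
(c) allowed
(d) allowed
(e) allowed
(f) forbidden (ΔL, ΔJ fail)
(g) allowed
Total allowed: 4 of 7.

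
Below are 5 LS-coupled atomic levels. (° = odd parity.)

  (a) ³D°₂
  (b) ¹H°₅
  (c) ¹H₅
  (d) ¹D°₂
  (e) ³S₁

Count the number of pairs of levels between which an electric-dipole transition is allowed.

1

(a)–(b): forbidden (parity, ΔS, ΔL, ΔJ).
(a)–(c): forbidden (ΔS, ΔL, ΔJ).
(a)–(d): forbidden (parity, ΔS).
(a)–(e): forbidden (ΔL).
(b)–(c): allowed.
(b)–(d): forbidden (parity, ΔL, ΔJ).
(b)–(e): forbidden (ΔS, ΔL, ΔJ).
(c)–(d): forbidden (ΔL, ΔJ).
(c)–(e): forbidden (parity, ΔS, ΔL, ΔJ).
(d)–(e): forbidden (ΔS, ΔL).
Allowed pairs: 1 of 10.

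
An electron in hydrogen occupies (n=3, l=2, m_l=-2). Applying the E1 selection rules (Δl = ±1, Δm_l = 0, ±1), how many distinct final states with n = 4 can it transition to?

E1 requires Δl = ±1, so l_f ∈ {1, 3}; with 0 ≤ l_f ≤ n_f−1 = 3, the allowed l_f values are {1, 3}.
For l_f = 1: m_f ∈ {m_i−1, m_i, m_i+1} ∩ [−1, 1] = {-1} → 1 state.
For l_f = 3: m_f ∈ {m_i−1, m_i, m_i+1} ∩ [−3, 3] = {-3, -2, -1} → 3 states.
Total: 4.

4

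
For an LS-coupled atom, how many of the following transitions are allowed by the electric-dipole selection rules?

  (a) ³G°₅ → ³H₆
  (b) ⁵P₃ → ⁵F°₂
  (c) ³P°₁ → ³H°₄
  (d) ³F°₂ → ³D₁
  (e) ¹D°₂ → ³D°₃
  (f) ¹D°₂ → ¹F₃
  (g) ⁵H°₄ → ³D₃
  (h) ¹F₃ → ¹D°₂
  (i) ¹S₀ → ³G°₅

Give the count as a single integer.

(a) allowed
(b) forbidden (ΔL fails)
(c) forbidden (parity, ΔL, ΔJ fail)
(d) allowed
(e) forbidden (parity, ΔS fail)
(f) allowed
(g) forbidden (ΔS, ΔL fail)
(h) allowed
(i) forbidden (ΔS, ΔL, ΔJ fail)
Total allowed: 4 of 9.

4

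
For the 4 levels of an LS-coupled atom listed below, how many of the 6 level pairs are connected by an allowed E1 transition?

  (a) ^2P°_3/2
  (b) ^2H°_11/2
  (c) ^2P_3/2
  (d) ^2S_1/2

(a)–(b): forbidden (parity, ΔL, ΔJ).
(a)–(c): allowed.
(a)–(d): allowed.
(b)–(c): forbidden (ΔL, ΔJ).
(b)–(d): forbidden (ΔL, ΔJ).
(c)–(d): forbidden (parity).
Allowed pairs: 2 of 6.

2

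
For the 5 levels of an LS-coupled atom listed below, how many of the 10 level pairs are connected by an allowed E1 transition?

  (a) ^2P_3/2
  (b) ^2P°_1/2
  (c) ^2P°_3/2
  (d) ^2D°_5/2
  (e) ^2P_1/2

5

(a)–(b): allowed.
(a)–(c): allowed.
(a)–(d): allowed.
(a)–(e): forbidden (parity).
(b)–(c): forbidden (parity).
(b)–(d): forbidden (parity, ΔJ).
(b)–(e): allowed.
(c)–(d): forbidden (parity).
(c)–(e): allowed.
(d)–(e): forbidden (ΔJ).
Allowed pairs: 5 of 10.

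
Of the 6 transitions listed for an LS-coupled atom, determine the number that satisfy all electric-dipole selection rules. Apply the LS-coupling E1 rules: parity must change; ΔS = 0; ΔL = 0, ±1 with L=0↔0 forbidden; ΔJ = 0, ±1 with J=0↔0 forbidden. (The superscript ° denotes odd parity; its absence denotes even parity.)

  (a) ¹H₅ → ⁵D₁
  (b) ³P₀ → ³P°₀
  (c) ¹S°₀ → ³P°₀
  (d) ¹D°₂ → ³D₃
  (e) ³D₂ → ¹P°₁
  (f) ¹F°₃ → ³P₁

(a) forbidden (parity, ΔS, ΔL, ΔJ fail)
(b) forbidden (ΔJ fails)
(c) forbidden (parity, ΔS, ΔJ fail)
(d) forbidden (ΔS fails)
(e) forbidden (ΔS fails)
(f) forbidden (ΔS, ΔL, ΔJ fail)
Total allowed: 0 of 6.

0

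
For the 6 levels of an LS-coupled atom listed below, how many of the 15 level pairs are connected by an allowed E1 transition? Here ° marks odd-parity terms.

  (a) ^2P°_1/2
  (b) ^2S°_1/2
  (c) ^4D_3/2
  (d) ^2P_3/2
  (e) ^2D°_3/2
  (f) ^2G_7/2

(a)–(b): forbidden (parity).
(a)–(c): forbidden (ΔS).
(a)–(d): allowed.
(a)–(e): forbidden (parity).
(a)–(f): forbidden (ΔL, ΔJ).
(b)–(c): forbidden (ΔS, ΔL).
(b)–(d): allowed.
(b)–(e): forbidden (parity, ΔL).
(b)–(f): forbidden (ΔL, ΔJ).
(c)–(d): forbidden (parity, ΔS).
(c)–(e): forbidden (ΔS).
(c)–(f): forbidden (parity, ΔS, ΔL, ΔJ).
(d)–(e): allowed.
(d)–(f): forbidden (parity, ΔL, ΔJ).
(e)–(f): forbidden (ΔL, ΔJ).
Allowed pairs: 3 of 15.

3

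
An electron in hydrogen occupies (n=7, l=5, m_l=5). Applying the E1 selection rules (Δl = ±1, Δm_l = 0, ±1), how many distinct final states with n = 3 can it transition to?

0

E1 requires l_f ∈ {4, 6}, but neither lies in [0, 2], so no final state is reachable.
Total: 0.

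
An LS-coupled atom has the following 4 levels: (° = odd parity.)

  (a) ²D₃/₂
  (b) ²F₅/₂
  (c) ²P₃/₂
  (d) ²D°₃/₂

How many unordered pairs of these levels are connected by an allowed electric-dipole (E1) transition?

3

(a)–(b): forbidden (parity).
(a)–(c): forbidden (parity).
(a)–(d): allowed.
(b)–(c): forbidden (parity, ΔL).
(b)–(d): allowed.
(c)–(d): allowed.
Allowed pairs: 3 of 6.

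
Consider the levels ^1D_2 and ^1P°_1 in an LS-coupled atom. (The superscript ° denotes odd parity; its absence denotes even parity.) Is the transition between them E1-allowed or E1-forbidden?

allowed

ΔJ = 0, ±1 (not J=0↔0): J: 2 → 1, ΔJ = -1 — passes.
Parity must change: even → odd — passes.
ΔL = 0, ±1 (not L=0↔0): L: 2 → 1, ΔL = -1 — passes.
ΔS = 0: S: 0 → 0 — passes.
All four E1 rules are satisfied.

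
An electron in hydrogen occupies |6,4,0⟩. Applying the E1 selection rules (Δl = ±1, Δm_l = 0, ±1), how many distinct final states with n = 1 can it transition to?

0

E1 requires l_f ∈ {3, 5}, but neither lies in [0, 0], so no final state is reachable.
Total: 0.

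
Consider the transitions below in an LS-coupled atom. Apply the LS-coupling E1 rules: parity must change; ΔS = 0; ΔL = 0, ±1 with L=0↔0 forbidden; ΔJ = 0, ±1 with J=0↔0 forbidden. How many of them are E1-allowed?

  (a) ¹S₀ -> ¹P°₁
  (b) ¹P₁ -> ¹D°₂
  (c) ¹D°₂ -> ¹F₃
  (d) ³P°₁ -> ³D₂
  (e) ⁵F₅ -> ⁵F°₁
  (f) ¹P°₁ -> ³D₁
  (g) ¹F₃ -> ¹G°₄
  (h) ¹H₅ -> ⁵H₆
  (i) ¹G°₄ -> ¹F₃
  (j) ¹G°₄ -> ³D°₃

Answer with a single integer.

(a) allowed
(b) allowed
(c) allowed
(d) allowed
(e) forbidden (ΔJ fails)
(f) forbidden (ΔS fails)
(g) allowed
(h) forbidden (parity, ΔS fail)
(i) allowed
(j) forbidden (parity, ΔS, ΔL fail)
Total allowed: 6 of 10.

6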